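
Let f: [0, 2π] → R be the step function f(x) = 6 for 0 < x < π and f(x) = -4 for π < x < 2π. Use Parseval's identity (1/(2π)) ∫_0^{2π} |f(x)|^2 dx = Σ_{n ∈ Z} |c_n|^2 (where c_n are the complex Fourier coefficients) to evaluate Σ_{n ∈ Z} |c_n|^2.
Σ |c_n|^2 = 26

Parseval equates the L^2 energy of f (normalised by 1/(2π)) with the ℓ^2 sum of its Fourier coefficients: (1/(2π)) ∫_0^{2π} |f|^2 = Σ |c_n|^2.
Compute the left side: (1/(2π)) [∫_0^π 6^2 dx + ∫_π^{2π} (-4)^2 dx] = (1/(2π)) · (36π + 16π) = (36 + 16)/2 = 26.
So Σ_{n ∈ Z} |c_n|^2 = 26.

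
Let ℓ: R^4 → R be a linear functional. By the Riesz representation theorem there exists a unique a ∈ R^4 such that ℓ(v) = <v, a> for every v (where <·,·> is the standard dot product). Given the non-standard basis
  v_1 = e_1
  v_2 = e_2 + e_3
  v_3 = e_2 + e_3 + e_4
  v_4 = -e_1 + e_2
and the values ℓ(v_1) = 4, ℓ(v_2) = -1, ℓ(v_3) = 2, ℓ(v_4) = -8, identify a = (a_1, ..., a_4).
a = (4, -4, 3, 3)

Write a = (a_1, ..., a_4) in the standard basis. For each basis vector v_i, ℓ(v_i) = <v_i, a> is a linear equation in the a_j's. Collect the n equations into a matrix system V a = ℓ, where row i of V is v_i (expressed in the standard basis). Since V is invertible (lower-triangular with 1s on the diagonal, up to permutation), solve by back-substitution:
  V =
[[1, 0, 0, 0],
 [0, 1, 1, 0],
 [0, 1, 1, 1],
 [-1, 1, 0, 0]]
  V a = (4, -1, 2, -8)
Solving gives a = (4, -4, 3, 3).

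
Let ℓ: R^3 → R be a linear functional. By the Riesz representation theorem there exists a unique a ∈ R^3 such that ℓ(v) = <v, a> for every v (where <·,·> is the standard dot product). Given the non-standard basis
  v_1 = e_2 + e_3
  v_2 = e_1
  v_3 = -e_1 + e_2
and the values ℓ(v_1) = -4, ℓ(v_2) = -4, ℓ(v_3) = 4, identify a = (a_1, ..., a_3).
a = (-4, 0, -4)

Write a = (a_1, ..., a_3) in the standard basis. For each basis vector v_i, ℓ(v_i) = <v_i, a> is a linear equation in the a_j's. Collect the n equations into a matrix system V a = ℓ, where row i of V is v_i (expressed in the standard basis). Since V is invertible (lower-triangular with 1s on the diagonal, up to permutation), solve by back-substitution:
  V =
[[0, 1, 1],
 [1, 0, 0],
 [-1, 1, 0]]
  V a = (-4, -4, 4)
Solving gives a = (-4, 0, -4).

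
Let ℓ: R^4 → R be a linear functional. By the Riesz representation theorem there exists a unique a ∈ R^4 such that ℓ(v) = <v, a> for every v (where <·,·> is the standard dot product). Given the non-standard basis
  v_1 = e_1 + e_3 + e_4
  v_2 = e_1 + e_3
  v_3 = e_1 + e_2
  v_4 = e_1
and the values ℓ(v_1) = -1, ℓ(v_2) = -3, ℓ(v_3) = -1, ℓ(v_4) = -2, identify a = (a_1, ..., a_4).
a = (-2, 1, -1, 2)

Write a = (a_1, ..., a_4) in the standard basis. For each basis vector v_i, ℓ(v_i) = <v_i, a> is a linear equation in the a_j's. Collect the n equations into a matrix system V a = ℓ, where row i of V is v_i (expressed in the standard basis). Since V is invertible (lower-triangular with 1s on the diagonal, up to permutation), solve by back-substitution:
  V =
[[1, 0, 1, 1],
 [1, 0, 1, 0],
 [1, 1, 0, 0],
 [1, 0, 0, 0]]
  V a = (-1, -3, -1, -2)
Solving gives a = (-2, 1, -1, 2).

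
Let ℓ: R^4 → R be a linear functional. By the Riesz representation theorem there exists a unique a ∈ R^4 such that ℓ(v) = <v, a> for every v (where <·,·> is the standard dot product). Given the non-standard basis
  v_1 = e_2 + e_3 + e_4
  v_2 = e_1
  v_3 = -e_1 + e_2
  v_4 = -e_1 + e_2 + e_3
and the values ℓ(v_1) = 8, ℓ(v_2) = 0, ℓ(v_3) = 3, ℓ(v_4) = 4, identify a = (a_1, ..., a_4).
a = (0, 3, 1, 4)

Write a = (a_1, ..., a_4) in the standard basis. For each basis vector v_i, ℓ(v_i) = <v_i, a> is a linear equation in the a_j's. Collect the n equations into a matrix system V a = ℓ, where row i of V is v_i (expressed in the standard basis). Since V is invertible (lower-triangular with 1s on the diagonal, up to permutation), solve by back-substitution:
  V =
[[0, 1, 1, 1],
 [1, 0, 0, 0],
 [-1, 1, 0, 0],
 [-1, 1, 1, 0]]
  V a = (8, 0, 3, 4)
Solving gives a = (0, 3, 1, 4).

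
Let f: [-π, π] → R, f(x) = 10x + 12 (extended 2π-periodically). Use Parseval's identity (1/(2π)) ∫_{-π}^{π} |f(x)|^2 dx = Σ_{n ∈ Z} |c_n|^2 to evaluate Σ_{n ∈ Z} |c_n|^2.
Σ |c_n|^2 = 100π^2/3 + 144

Expand and integrate term by term over [-π, π]:
  ∫ (10x)^2 dx = 100·(2π^3/3); ∫ 2·10·(12)·x dx = 0 (odd integrand); ∫ 12^2 dx = 144·2π.
So (1/(2π)) ∫_{-π}^{π} (10x + 12)^2 dx = 100π^2/3 + 144 = 100π^2/3 + 144.
Parseval ⇒ Σ |c_n|^2 = 100π^2/3 + 144.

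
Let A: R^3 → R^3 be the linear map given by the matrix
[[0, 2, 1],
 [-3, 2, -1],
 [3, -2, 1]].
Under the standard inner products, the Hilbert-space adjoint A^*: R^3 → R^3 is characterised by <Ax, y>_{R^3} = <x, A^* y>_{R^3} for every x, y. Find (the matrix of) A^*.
A^* = A^T =
[[0, -3, 3],
 [2, 2, -2],
 [1, -1, 1]]

For real matrices with standard dot products, the defining identity <Ax, y> = <x, A^* y> gives (Ax)^T y = x^T (A^*) y, i.e. x^T A^T y = x^T (A^*) y. Since this holds for all x, y, we must have A^* = A^T. Therefore
A^* =
[[0, -3, 3],
 [2, 2, -2],
 [1, -1, 1]].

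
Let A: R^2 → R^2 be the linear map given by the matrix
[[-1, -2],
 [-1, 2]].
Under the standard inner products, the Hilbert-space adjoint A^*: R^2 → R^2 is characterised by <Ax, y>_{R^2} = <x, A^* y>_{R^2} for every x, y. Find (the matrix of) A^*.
A^* = A^T =
[[-1, -1],
 [-2, 2]]

For real matrices with standard dot products, the defining identity <Ax, y> = <x, A^* y> gives (Ax)^T y = x^T (A^*) y, i.e. x^T A^T y = x^T (A^*) y. Since this holds for all x, y, we must have A^* = A^T. Therefore
A^* =
[[-1, -1],
 [-2, 2]].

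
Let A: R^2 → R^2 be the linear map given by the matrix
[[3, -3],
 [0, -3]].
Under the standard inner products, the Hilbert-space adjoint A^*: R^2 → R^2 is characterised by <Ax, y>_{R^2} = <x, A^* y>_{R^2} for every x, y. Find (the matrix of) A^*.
A^* = A^T =
[[3, 0],
 [-3, -3]]

For real matrices with standard dot products, the defining identity <Ax, y> = <x, A^* y> gives (Ax)^T y = x^T (A^*) y, i.e. x^T A^T y = x^T (A^*) y. Since this holds for all x, y, we must have A^* = A^T. Therefore
A^* =
[[3, 0],
 [-3, -3]].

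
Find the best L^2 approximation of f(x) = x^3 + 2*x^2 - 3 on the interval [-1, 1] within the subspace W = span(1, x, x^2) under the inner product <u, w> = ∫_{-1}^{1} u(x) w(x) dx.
g(x) = 2*x^2 + 3*x/5 - 3

The best approximation g ∈ W is the orthogonal projection of f onto W. Writing g = a_0 + a_1 x + a_2 x^2, the coefficients solve the normal equations G · a = b where
  G_{ij} = <φ_i, φ_j> and b_i = <f, φ_i>, with φ_0 = 1, φ_1 = x, φ_2 = x^2.
G =
  [2, 0, 2/3]
  [0, 2/3, 0]
  [2/3, 0, 2/5],
b = (-14/3, 2/5, -6/5).
Solving gives a_0 = -3, a_1 = 3/5, a_2 = 2, so
  g(x) = 2*x^2 + 3*x/5 - 3.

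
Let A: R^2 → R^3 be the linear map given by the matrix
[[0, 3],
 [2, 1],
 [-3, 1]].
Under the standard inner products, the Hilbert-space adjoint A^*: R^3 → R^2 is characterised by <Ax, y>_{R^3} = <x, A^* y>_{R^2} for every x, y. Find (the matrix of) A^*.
A^* = A^T =
[[0, 2, -3],
 [3, 1, 1]]

For real matrices with standard dot products, the defining identity <Ax, y> = <x, A^* y> gives (Ax)^T y = x^T (A^*) y, i.e. x^T A^T y = x^T (A^*) y. Since this holds for all x, y, we must have A^* = A^T. Therefore
A^* =
[[0, 2, -3],
 [3, 1, 1]].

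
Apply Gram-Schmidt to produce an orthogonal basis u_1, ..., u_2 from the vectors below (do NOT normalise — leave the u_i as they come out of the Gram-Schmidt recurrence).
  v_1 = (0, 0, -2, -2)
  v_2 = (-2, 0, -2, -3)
Orthogonal basis:
  u_1 = (0, 0, -2, -2)
  u_2 = (-2, 0, 1/2, -1/2)

Apply the Gram-Schmidt recurrence
  u_1 = v_1
  u_i = v_i − Σ_{j<i} ((v_i · u_j) / (u_j · u_j)) · u_j.

Step by step this gives:
  u_1 = (0, 0, -2, -2)
  u_2 = (-2, 0, 1/2, -1/2)

Orthogonality check:
  u_2 · u_1 = 0 (should be 0)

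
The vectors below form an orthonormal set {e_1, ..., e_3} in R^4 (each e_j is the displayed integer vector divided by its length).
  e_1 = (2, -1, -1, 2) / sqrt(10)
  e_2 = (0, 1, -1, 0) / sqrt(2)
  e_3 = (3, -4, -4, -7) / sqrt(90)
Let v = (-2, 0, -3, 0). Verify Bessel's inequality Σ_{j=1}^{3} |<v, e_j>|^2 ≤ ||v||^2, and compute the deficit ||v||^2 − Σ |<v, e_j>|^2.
Σ |<v, e_j>|^2 = 5; ||v||^2 = 13; deficit = 8

Write each e_j = u_j / sqrt(<u_j, u_j>) where u_j is the displayed integer vector. Then <v, e_j> = <v, u_j> / sqrt(<u_j, u_j>), so |<v, e_j>|^2 = <v, u_j>^2 / <u_j, u_j>.
Coefficients: <v, e_1> = -1/sqrt(10), <v, e_2> = 3/sqrt(2), <v, e_3> = 6/sqrt(90).
Square and sum: Σ |<v, e_j>|^2 = 5.
Compute ||v||^2 = v·v = 13.
Deficit = 13 − 5 = 8 ≥ 0, confirming Bessel's inequality. (The deficit equals ||v − Σ <v,e_j> e_j||^2, the squared distance from v to span{e_j}.)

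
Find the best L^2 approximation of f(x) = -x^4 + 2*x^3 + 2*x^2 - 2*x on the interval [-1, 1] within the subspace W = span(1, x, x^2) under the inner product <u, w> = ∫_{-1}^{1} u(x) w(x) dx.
g(x) = 8*x^2/7 - 4*x/5 + 3/35

The best approximation g ∈ W is the orthogonal projection of f onto W. Writing g = a_0 + a_1 x + a_2 x^2, the coefficients solve the normal equations G · a = b where
  G_{ij} = <φ_i, φ_j> and b_i = <f, φ_i>, with φ_0 = 1, φ_1 = x, φ_2 = x^2.
G =
  [2, 0, 2/3]
  [0, 2/3, 0]
  [2/3, 0, 2/5],
b = (14/15, -8/15, 18/35).
Solving gives a_0 = 3/35, a_1 = -4/5, a_2 = 8/7, so
  g(x) = 8*x^2/7 - 4*x/5 + 3/35.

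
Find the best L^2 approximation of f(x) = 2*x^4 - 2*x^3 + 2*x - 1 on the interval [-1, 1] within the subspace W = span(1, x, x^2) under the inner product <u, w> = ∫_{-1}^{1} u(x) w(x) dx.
g(x) = 12*x^2/7 + 4*x/5 - 41/35

The best approximation g ∈ W is the orthogonal projection of f onto W. Writing g = a_0 + a_1 x + a_2 x^2, the coefficients solve the normal equations G · a = b where
  G_{ij} = <φ_i, φ_j> and b_i = <f, φ_i>, with φ_0 = 1, φ_1 = x, φ_2 = x^2.
G =
  [2, 0, 2/3]
  [0, 2/3, 0]
  [2/3, 0, 2/5],
b = (-6/5, 8/15, -2/21).
Solving gives a_0 = -41/35, a_1 = 4/5, a_2 = 12/7, so
  g(x) = 12*x^2/7 + 4*x/5 - 41/35.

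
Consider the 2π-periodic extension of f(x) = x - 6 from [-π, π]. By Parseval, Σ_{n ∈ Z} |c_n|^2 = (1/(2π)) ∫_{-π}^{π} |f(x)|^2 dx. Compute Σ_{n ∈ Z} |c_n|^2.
Σ |c_n|^2 = π^2/3 + 36

Expand and integrate term by term over [-π, π]:
  ∫ (x)^2 dx = 1·(2π^3/3); ∫ 2·1·(-6)·x dx = 0 (odd integrand); ∫ (-6)^2 dx = 36·2π.
So (1/(2π)) ∫_{-π}^{π} (x - 6)^2 dx = 1π^2/3 + 36 = π^2/3 + 36.
Parseval ⇒ Σ |c_n|^2 = π^2/3 + 36.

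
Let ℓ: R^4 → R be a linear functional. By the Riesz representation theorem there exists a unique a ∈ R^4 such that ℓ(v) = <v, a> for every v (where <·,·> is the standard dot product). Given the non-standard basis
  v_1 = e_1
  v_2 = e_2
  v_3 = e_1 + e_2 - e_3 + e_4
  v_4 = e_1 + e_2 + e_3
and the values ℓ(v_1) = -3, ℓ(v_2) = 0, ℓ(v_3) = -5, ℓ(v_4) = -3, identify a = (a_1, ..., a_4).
a = (-3, 0, 0, -2)

Write a = (a_1, ..., a_4) in the standard basis. For each basis vector v_i, ℓ(v_i) = <v_i, a> is a linear equation in the a_j's. Collect the n equations into a matrix system V a = ℓ, where row i of V is v_i (expressed in the standard basis). Since V is invertible (lower-triangular with 1s on the diagonal, up to permutation), solve by back-substitution:
  V =
[[1, 0, 0, 0],
 [0, 1, 0, 0],
 [1, 1, -1, 1],
 [1, 1, 1, 0]]
  V a = (-3, 0, -5, -3)
Solving gives a = (-3, 0, 0, -2).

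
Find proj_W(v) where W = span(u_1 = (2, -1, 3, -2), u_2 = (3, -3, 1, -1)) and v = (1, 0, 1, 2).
proj_W(v) = (25/82, -29/82, -1/82, -3/82)

Set up U = [u_1 | ... | u_2] ∈ R^(4×2). The projector onto W = col(U) is P = U (U^T U)^(-1) U^T.
Compute U^T U =
  [18, 14]
  [14, 20],
and U^T v = (1, 2).
Solve U^T U · c = U^T v for the coefficients: c = (-2/41, 11/82). The projection is proj_W(v) = U c.
Check: (v - proj_W(v)) · u_1 = 0  (should be 0).
Check: (v - proj_W(v)) · u_2 = 0  (should be 0).
Result: proj_W(v) = (25/82, -29/82, -1/82, -3/82).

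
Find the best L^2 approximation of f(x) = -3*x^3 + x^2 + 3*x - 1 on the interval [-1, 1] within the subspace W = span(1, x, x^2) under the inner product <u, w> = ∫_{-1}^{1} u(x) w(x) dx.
g(x) = x^2 + 6*x/5 - 1

The best approximation g ∈ W is the orthogonal projection of f onto W. Writing g = a_0 + a_1 x + a_2 x^2, the coefficients solve the normal equations G · a = b where
  G_{ij} = <φ_i, φ_j> and b_i = <f, φ_i>, with φ_0 = 1, φ_1 = x, φ_2 = x^2.
G =
  [2, 0, 2/3]
  [0, 2/3, 0]
  [2/3, 0, 2/5],
b = (-4/3, 4/5, -4/15).
Solving gives a_0 = -1, a_1 = 6/5, a_2 = 1, so
  g(x) = x^2 + 6*x/5 - 1.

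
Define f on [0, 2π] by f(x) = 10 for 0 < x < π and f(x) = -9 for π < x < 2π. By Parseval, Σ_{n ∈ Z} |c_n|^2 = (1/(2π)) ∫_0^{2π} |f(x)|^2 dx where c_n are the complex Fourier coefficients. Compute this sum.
Σ |c_n|^2 = 181/2

Parseval equates the L^2 energy of f (normalised by 1/(2π)) with the ℓ^2 sum of its Fourier coefficients: (1/(2π)) ∫_0^{2π} |f|^2 = Σ |c_n|^2.
Compute the left side: (1/(2π)) [∫_0^π 10^2 dx + ∫_π^{2π} (-9)^2 dx] = (1/(2π)) · (100π + 81π) = (100 + 81)/2 = 181/2.
So Σ_{n ∈ Z} |c_n|^2 = 181/2.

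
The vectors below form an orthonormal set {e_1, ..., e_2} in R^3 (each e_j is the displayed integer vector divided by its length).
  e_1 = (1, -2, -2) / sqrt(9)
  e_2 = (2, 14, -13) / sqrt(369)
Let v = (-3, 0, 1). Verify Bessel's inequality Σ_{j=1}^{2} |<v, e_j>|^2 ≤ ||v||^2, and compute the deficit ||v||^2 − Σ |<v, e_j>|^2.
Σ |<v, e_j>|^2 = 154/41; ||v||^2 = 10; deficit = 256/41

Write each e_j = u_j / sqrt(<u_j, u_j>) where u_j is the displayed integer vector. Then <v, e_j> = <v, u_j> / sqrt(<u_j, u_j>), so |<v, e_j>|^2 = <v, u_j>^2 / <u_j, u_j>.
Coefficients: <v, e_1> = -5/sqrt(9), <v, e_2> = -19/sqrt(369).
Square and sum: Σ |<v, e_j>|^2 = 154/41.
Compute ||v||^2 = v·v = 10.
Deficit = 10 − 154/41 = 256/41 ≥ 0, confirming Bessel's inequality. (The deficit equals ||v − Σ <v,e_j> e_j||^2, the squared distance from v to span{e_j}.)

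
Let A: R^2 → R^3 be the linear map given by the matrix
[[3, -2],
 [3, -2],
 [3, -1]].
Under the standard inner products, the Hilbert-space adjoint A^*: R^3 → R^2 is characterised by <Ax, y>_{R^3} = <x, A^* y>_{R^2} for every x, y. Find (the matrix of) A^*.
A^* = A^T =
[[3, 3, 3],
 [-2, -2, -1]]

For real matrices with standard dot products, the defining identity <Ax, y> = <x, A^* y> gives (Ax)^T y = x^T (A^*) y, i.e. x^T A^T y = x^T (A^*) y. Since this holds for all x, y, we must have A^* = A^T. Therefore
A^* =
[[3, 3, 3],
 [-2, -2, -1]].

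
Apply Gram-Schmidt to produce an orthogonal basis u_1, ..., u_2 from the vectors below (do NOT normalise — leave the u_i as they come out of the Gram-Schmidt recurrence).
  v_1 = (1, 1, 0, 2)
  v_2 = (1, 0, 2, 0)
Orthogonal basis:
  u_1 = (1, 1, 0, 2)
  u_2 = (5/6, -1/6, 2, -1/3)

Apply the Gram-Schmidt recurrence
  u_1 = v_1
  u_i = v_i − Σ_{j<i} ((v_i · u_j) / (u_j · u_j)) · u_j.

Step by step this gives:
  u_1 = (1, 1, 0, 2)
  u_2 = (5/6, -1/6, 2, -1/3)

Orthogonality check:
  u_2 · u_1 = 0 (should be 0)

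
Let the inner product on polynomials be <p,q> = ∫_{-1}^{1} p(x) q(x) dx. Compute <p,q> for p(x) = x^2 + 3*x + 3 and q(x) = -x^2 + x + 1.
<p,q> = 94/15

Expand the product: p(x)·q(x) = -x^4 - 2*x^3 + x^2 + 6*x + 3.
∫_{-1}^{1} of each monomial x^k gives [2/(k+1) if k even, 0 if k odd]. Integrating term-by-term (or equivalently evaluating the antiderivative F(x) = -x^5/5 - x^4/2 + x^3/3 + 3*x^2 + 3*x at the endpoints):
  F(1) − F(−1) = 169/30 − (-19/30) = 94/15.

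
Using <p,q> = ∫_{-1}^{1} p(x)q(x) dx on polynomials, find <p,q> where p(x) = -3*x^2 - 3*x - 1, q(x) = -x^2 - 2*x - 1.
<p,q> = 148/15

Expand the product: p(x)·q(x) = 3*x^4 + 9*x^3 + 10*x^2 + 5*x + 1.
∫_{-1}^{1} of each monomial x^k gives [2/(k+1) if k even, 0 if k odd]. Integrating term-by-term (or equivalently evaluating the antiderivative F(x) = 3*x^5/5 + 9*x^4/4 + 10*x^3/3 + 5*x^2/2 + x at the endpoints):
  F(1) − F(−1) = 581/60 − (-11/60) = 148/15.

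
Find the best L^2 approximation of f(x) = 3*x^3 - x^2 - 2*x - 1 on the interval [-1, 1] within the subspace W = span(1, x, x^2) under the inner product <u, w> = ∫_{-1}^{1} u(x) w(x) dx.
g(x) = -x^2 - x/5 - 1

The best approximation g ∈ W is the orthogonal projection of f onto W. Writing g = a_0 + a_1 x + a_2 x^2, the coefficients solve the normal equations G · a = b where
  G_{ij} = <φ_i, φ_j> and b_i = <f, φ_i>, with φ_0 = 1, φ_1 = x, φ_2 = x^2.
G =
  [2, 0, 2/3]
  [0, 2/3, 0]
  [2/3, 0, 2/5],
b = (-8/3, -2/15, -16/15).
Solving gives a_0 = -1, a_1 = -1/5, a_2 = -1, so
  g(x) = -x^2 - x/5 - 1.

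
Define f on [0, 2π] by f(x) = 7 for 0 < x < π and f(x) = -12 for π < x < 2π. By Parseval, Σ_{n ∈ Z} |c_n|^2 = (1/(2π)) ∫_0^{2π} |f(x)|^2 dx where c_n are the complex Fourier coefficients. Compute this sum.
Σ |c_n|^2 = 193/2

Parseval equates the L^2 energy of f (normalised by 1/(2π)) with the ℓ^2 sum of its Fourier coefficients: (1/(2π)) ∫_0^{2π} |f|^2 = Σ |c_n|^2.
Compute the left side: (1/(2π)) [∫_0^π 7^2 dx + ∫_π^{2π} (-12)^2 dx] = (1/(2π)) · (49π + 144π) = (49 + 144)/2 = 193/2.
So Σ_{n ∈ Z} |c_n|^2 = 193/2.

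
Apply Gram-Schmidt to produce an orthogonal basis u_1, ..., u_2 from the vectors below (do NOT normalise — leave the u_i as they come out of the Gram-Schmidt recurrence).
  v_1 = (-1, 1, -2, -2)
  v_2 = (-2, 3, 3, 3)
Orthogonal basis:
  u_1 = (-1, 1, -2, -2)
  u_2 = (-27/10, 37/10, 8/5, 8/5)

Apply the Gram-Schmidt recurrence
  u_1 = v_1
  u_i = v_i − Σ_{j<i} ((v_i · u_j) / (u_j · u_j)) · u_j.

Step by step this gives:
  u_1 = (-1, 1, -2, -2)
  u_2 = (-27/10, 37/10, 8/5, 8/5)

Orthogonality check:
  u_2 · u_1 = 0 (should be 0)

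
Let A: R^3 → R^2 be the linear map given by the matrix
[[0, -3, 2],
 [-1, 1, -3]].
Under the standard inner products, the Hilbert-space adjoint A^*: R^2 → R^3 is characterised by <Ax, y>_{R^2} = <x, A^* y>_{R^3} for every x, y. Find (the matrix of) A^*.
A^* = A^T =
[[0, -1],
 [-3, 1],
 [2, -3]]

For real matrices with standard dot products, the defining identity <Ax, y> = <x, A^* y> gives (Ax)^T y = x^T (A^*) y, i.e. x^T A^T y = x^T (A^*) y. Since this holds for all x, y, we must have A^* = A^T. Therefore
A^* =
[[0, -1],
 [-3, 1],
 [2, -3]].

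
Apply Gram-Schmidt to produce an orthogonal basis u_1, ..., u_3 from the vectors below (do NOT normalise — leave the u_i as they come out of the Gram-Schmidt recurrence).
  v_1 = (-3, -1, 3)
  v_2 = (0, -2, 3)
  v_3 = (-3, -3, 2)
Orthogonal basis:
  u_1 = (-3, -1, 3)
  u_2 = (33/19, -27/19, 24/19)
  u_3 = (-4/7, -12/7, -8/7)

Apply the Gram-Schmidt recurrence
  u_1 = v_1
  u_i = v_i − Σ_{j<i} ((v_i · u_j) / (u_j · u_j)) · u_j.

Step by step this gives:
  u_1 = (-3, -1, 3)
  u_2 = (33/19, -27/19, 24/19)
  u_3 = (-4/7, -12/7, -8/7)

Orthogonality check:
  u_2 · u_1 = 0 (should be 0)
  u_3 · u_1 = 0 (should be 0)
  u_3 · u_2 = 0 (should be 0)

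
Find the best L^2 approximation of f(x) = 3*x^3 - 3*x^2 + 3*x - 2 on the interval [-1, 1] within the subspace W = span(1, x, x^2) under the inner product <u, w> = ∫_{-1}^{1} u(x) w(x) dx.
g(x) = -3*x^2 + 24*x/5 - 2

The best approximation g ∈ W is the orthogonal projection of f onto W. Writing g = a_0 + a_1 x + a_2 x^2, the coefficients solve the normal equations G · a = b where
  G_{ij} = <φ_i, φ_j> and b_i = <f, φ_i>, with φ_0 = 1, φ_1 = x, φ_2 = x^2.
G =
  [2, 0, 2/3]
  [0, 2/3, 0]
  [2/3, 0, 2/5],
b = (-6, 16/5, -38/15).
Solving gives a_0 = -2, a_1 = 24/5, a_2 = -3, so
  g(x) = -3*x^2 + 24*x/5 - 2.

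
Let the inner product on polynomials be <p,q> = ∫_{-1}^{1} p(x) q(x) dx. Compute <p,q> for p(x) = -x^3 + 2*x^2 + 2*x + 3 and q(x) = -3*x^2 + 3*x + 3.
<p,q> = 82/5

Expand the product: p(x)·q(x) = 3*x^5 - 9*x^4 - 3*x^3 + 3*x^2 + 15*x + 9.
∫_{-1}^{1} of each monomial x^k gives [2/(k+1) if k even, 0 if k odd]. Integrating term-by-term (or equivalently evaluating the antiderivative F(x) = x^6/2 - 9*x^5/5 - 3*x^4/4 + x^3 + 15*x^2/2 + 9*x at the endpoints):
  F(1) − F(−1) = 309/20 − (-19/20) = 82/5.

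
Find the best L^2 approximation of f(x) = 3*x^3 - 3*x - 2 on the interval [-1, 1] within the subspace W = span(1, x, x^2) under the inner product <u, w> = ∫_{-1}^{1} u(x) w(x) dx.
g(x) = -6*x/5 - 2

The best approximation g ∈ W is the orthogonal projection of f onto W. Writing g = a_0 + a_1 x + a_2 x^2, the coefficients solve the normal equations G · a = b where
  G_{ij} = <φ_i, φ_j> and b_i = <f, φ_i>, with φ_0 = 1, φ_1 = x, φ_2 = x^2.
G =
  [2, 0, 2/3]
  [0, 2/3, 0]
  [2/3, 0, 2/5],
b = (-4, -4/5, -4/3).
Solving gives a_0 = -2, a_1 = -6/5, a_2 = 0, so
  g(x) = -6*x/5 - 2.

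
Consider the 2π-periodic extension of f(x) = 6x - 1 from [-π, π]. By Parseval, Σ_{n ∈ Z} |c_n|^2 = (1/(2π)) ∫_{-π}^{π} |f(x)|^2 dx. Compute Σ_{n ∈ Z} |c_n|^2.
Σ |c_n|^2 = 12π^2 + 1

Expand and integrate term by term over [-π, π]:
  ∫ (6x)^2 dx = 36·(2π^3/3); ∫ 2·6·(-1)·x dx = 0 (odd integrand); ∫ (-1)^2 dx = 1·2π.
So (1/(2π)) ∫_{-π}^{π} (6x - 1)^2 dx = 36π^2/3 + 1 = 12π^2 + 1.
Parseval ⇒ Σ |c_n|^2 = 12π^2 + 1.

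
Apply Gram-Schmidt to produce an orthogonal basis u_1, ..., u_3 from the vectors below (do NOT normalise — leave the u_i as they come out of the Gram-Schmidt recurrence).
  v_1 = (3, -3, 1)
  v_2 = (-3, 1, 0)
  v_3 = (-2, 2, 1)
Orthogonal basis:
  u_1 = (3, -3, 1)
  u_2 = (-21/19, -17/19, 12/19)
  u_3 = (5/23, 15/23, 30/23)

Apply the Gram-Schmidt recurrence
  u_1 = v_1
  u_i = v_i − Σ_{j<i} ((v_i · u_j) / (u_j · u_j)) · u_j.

Step by step this gives:
  u_1 = (3, -3, 1)
  u_2 = (-21/19, -17/19, 12/19)
  u_3 = (5/23, 15/23, 30/23)

Orthogonality check:
  u_2 · u_1 = 0 (should be 0)
  u_3 · u_1 = 0 (should be 0)
  u_3 · u_2 = 0 (should be 0)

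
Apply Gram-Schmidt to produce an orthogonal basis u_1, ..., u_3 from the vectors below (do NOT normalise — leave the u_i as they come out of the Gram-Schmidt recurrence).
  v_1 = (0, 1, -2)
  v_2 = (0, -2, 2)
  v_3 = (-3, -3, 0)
Orthogonal basis:
  u_1 = (0, 1, -2)
  u_2 = (0, -4/5, -2/5)
  u_3 = (-3, 0, 0)

Apply the Gram-Schmidt recurrence
  u_1 = v_1
  u_i = v_i − Σ_{j<i} ((v_i · u_j) / (u_j · u_j)) · u_j.

Step by step this gives:
  u_1 = (0, 1, -2)
  u_2 = (0, -4/5, -2/5)
  u_3 = (-3, 0, 0)

Orthogonality check:
  u_2 · u_1 = 0 (should be 0)
  u_3 · u_1 = 0 (should be 0)
  u_3 · u_2 = 0 (should be 0)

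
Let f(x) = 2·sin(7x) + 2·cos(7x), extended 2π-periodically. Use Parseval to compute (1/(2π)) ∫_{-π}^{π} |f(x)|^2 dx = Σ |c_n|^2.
Σ |c_n|^2 = 4

Expand |f|^2 and use orthogonality of {sin(nx), cos(mx)} on [-π, π]:
  ∫_{-π}^{π} sin(nx)^2 dx = π, ∫ cos(mx)^2 dx = π, and cross terms integrate to 0.
So ∫_{-π}^{π} f(x)^2 dx = 2^2 · π + 2^2 · π = (4 + 4)π.
Divide by 2π: (4 + 4)/2 = 4.
By Parseval, this equals Σ |c_n|^2.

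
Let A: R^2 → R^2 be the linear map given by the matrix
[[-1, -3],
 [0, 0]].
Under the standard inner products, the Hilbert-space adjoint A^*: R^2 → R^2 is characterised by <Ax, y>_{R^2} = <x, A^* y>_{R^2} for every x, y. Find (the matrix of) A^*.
A^* = A^T =
[[-1, 0],
 [-3, 0]]

For real matrices with standard dot products, the defining identity <Ax, y> = <x, A^* y> gives (Ax)^T y = x^T (A^*) y, i.e. x^T A^T y = x^T (A^*) y. Since this holds for all x, y, we must have A^* = A^T. Therefore
A^* =
[[-1, 0],
 [-3, 0]].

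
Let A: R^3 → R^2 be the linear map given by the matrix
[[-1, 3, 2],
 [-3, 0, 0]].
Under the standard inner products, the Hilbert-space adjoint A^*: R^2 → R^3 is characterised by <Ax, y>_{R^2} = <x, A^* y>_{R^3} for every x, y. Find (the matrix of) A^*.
A^* = A^T =
[[-1, -3],
 [3, 0],
 [2, 0]]

For real matrices with standard dot products, the defining identity <Ax, y> = <x, A^* y> gives (Ax)^T y = x^T (A^*) y, i.e. x^T A^T y = x^T (A^*) y. Since this holds for all x, y, we must have A^* = A^T. Therefore
A^* =
[[-1, -3],
 [3, 0],
 [2, 0]].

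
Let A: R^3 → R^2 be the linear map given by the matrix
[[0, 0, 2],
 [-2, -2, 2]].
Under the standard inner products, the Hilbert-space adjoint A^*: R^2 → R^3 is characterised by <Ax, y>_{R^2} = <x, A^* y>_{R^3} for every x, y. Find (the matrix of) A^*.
A^* = A^T =
[[0, -2],
 [0, -2],
 [2, 2]]

For real matrices with standard dot products, the defining identity <Ax, y> = <x, A^* y> gives (Ax)^T y = x^T (A^*) y, i.e. x^T A^T y = x^T (A^*) y. Since this holds for all x, y, we must have A^* = A^T. Therefore
A^* =
[[0, -2],
 [0, -2],
 [2, 2]].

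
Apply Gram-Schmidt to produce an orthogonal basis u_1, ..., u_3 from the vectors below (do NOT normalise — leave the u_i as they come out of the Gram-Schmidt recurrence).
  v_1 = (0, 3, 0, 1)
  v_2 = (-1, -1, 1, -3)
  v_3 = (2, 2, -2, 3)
Orthogonal basis:
  u_1 = (0, 3, 0, 1)
  u_2 = (-1, 4/5, 1, -12/5)
  u_3 = (6/7, 3/14, -6/7, -9/14)

Apply the Gram-Schmidt recurrence
  u_1 = v_1
  u_i = v_i − Σ_{j<i} ((v_i · u_j) / (u_j · u_j)) · u_j.

Step by step this gives:
  u_1 = (0, 3, 0, 1)
  u_2 = (-1, 4/5, 1, -12/5)
  u_3 = (6/7, 3/14, -6/7, -9/14)

Orthogonality check:
  u_2 · u_1 = 0 (should be 0)
  u_3 · u_1 = 0 (should be 0)
  u_3 · u_2 = 0 (should be 0)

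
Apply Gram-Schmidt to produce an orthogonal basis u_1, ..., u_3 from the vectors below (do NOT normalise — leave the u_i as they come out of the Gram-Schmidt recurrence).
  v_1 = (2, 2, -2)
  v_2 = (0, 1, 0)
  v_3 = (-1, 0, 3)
Orthogonal basis:
  u_1 = (2, 2, -2)
  u_2 = (-1/3, 2/3, 1/3)
  u_3 = (1, 0, 1)

Apply the Gram-Schmidt recurrence
  u_1 = v_1
  u_i = v_i − Σ_{j<i} ((v_i · u_j) / (u_j · u_j)) · u_j.

Step by step this gives:
  u_1 = (2, 2, -2)
  u_2 = (-1/3, 2/3, 1/3)
  u_3 = (1, 0, 1)

Orthogonality check:
  u_2 · u_1 = 0 (should be 0)
  u_3 · u_1 = 0 (should be 0)
  u_3 · u_2 = 0 (should be 0)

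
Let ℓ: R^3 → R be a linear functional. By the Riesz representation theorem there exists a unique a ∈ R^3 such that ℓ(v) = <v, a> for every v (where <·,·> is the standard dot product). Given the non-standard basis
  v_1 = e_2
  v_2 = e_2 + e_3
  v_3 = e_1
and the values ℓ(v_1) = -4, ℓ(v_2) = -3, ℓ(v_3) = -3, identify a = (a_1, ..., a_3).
a = (-3, -4, 1)

Write a = (a_1, ..., a_3) in the standard basis. For each basis vector v_i, ℓ(v_i) = <v_i, a> is a linear equation in the a_j's. Collect the n equations into a matrix system V a = ℓ, where row i of V is v_i (expressed in the standard basis). Since V is invertible (lower-triangular with 1s on the diagonal, up to permutation), solve by back-substitution:
  V =
[[0, 1, 0],
 [0, 1, 1],
 [1, 0, 0]]
  V a = (-4, -3, -3)
Solving gives a = (-3, -4, 1).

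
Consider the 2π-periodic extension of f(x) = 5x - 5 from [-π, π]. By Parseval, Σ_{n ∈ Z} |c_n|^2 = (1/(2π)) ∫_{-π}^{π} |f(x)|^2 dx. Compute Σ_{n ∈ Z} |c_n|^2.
Σ |c_n|^2 = 25π^2/3 + 25

Expand and integrate term by term over [-π, π]:
  ∫ (5x)^2 dx = 25·(2π^3/3); ∫ 2·5·(-5)·x dx = 0 (odd integrand); ∫ (-5)^2 dx = 25·2π.
So (1/(2π)) ∫_{-π}^{π} (5x - 5)^2 dx = 25π^2/3 + 25 = 25π^2/3 + 25.
Parseval ⇒ Σ |c_n|^2 = 25π^2/3 + 25.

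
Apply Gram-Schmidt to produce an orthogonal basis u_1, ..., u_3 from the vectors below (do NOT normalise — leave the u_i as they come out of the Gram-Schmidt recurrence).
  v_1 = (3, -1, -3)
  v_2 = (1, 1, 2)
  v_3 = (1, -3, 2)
Orthogonal basis:
  u_1 = (3, -1, -3)
  u_2 = (31/19, 15/19, 26/19)
  u_3 = (18/49, -162/49, 72/49)

Apply the Gram-Schmidt recurrence
  u_1 = v_1
  u_i = v_i − Σ_{j<i} ((v_i · u_j) / (u_j · u_j)) · u_j.

Step by step this gives:
  u_1 = (3, -1, -3)
  u_2 = (31/19, 15/19, 26/19)
  u_3 = (18/49, -162/49, 72/49)

Orthogonality check:
  u_2 · u_1 = 0 (should be 0)
  u_3 · u_1 = 0 (should be 0)
  u_3 · u_2 = 0 (should be 0)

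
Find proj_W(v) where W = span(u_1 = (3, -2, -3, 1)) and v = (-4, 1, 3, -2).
proj_W(v) = (-75/23, 50/23, 75/23, -25/23)

Set up U = [u_1 | ... | u_1] ∈ R^(4×1). The projector onto W = col(U) is P = U (U^T U)^(-1) U^T.
Compute U^T U =
  [23],
and U^T v = (-25).
Solve U^T U · c = U^T v for the coefficients: c = (-25/23). The projection is proj_W(v) = U c.
Check: (v - proj_W(v)) · u_1 = 0  (should be 0).
Result: proj_W(v) = (-75/23, 50/23, 75/23, -25/23).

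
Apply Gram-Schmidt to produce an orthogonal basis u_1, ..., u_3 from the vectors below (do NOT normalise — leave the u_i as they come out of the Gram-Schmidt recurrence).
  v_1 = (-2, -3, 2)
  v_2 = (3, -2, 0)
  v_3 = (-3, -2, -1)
Orthogonal basis:
  u_1 = (-2, -3, 2)
  u_2 = (3, -2, 0)
  u_3 = (-148/221, -222/221, -37/17)

Apply the Gram-Schmidt recurrence
  u_1 = v_1
  u_i = v_i − Σ_{j<i} ((v_i · u_j) / (u_j · u_j)) · u_j.

Step by step this gives:
  u_1 = (-2, -3, 2)
  u_2 = (3, -2, 0)
  u_3 = (-148/221, -222/221, -37/17)

Orthogonality check:
  u_2 · u_1 = 0 (should be 0)
  u_3 · u_1 = 0 (should be 0)
  u_3 · u_2 = 0 (should be 0)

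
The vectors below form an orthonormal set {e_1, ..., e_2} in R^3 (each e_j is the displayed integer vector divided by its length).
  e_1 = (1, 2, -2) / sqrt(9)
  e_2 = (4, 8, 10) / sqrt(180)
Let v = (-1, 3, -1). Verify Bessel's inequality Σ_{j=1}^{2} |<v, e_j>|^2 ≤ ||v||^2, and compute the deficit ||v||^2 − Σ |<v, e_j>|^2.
Σ |<v, e_j>|^2 = 6; ||v||^2 = 11; deficit = 5

Write each e_j = u_j / sqrt(<u_j, u_j>) where u_j is the displayed integer vector. Then <v, e_j> = <v, u_j> / sqrt(<u_j, u_j>), so |<v, e_j>|^2 = <v, u_j>^2 / <u_j, u_j>.
Coefficients: <v, e_1> = 7/sqrt(9), <v, e_2> = 10/sqrt(180).
Square and sum: Σ |<v, e_j>|^2 = 6.
Compute ||v||^2 = v·v = 11.
Deficit = 11 − 6 = 5 ≥ 0, confirming Bessel's inequality. (The deficit equals ||v − Σ <v,e_j> e_j||^2, the squared distance from v to span{e_j}.)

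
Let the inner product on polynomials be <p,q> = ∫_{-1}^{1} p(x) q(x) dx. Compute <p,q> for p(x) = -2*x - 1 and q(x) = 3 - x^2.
<p,q> = -16/3

Expand the product: p(x)·q(x) = 2*x^3 + x^2 - 6*x - 3.
∫_{-1}^{1} of each monomial x^k gives [2/(k+1) if k even, 0 if k odd]. Integrating term-by-term (or equivalently evaluating the antiderivative F(x) = x^4/2 + x^3/3 - 3*x^2 - 3*x at the endpoints):
  F(1) − F(−1) = -31/6 − (1/6) = -16/3.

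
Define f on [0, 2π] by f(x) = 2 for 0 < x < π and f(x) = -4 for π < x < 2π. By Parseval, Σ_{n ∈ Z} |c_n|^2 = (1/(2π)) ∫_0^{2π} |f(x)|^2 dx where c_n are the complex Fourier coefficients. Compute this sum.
Σ |c_n|^2 = 10

Parseval equates the L^2 energy of f (normalised by 1/(2π)) with the ℓ^2 sum of its Fourier coefficients: (1/(2π)) ∫_0^{2π} |f|^2 = Σ |c_n|^2.
Compute the left side: (1/(2π)) [∫_0^π 2^2 dx + ∫_π^{2π} (-4)^2 dx] = (1/(2π)) · (4π + 16π) = (4 + 16)/2 = 10.
So Σ_{n ∈ Z} |c_n|^2 = 10.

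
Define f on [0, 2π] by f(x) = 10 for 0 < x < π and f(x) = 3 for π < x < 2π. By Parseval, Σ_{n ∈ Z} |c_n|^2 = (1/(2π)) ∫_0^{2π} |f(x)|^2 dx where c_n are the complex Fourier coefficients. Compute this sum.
Σ |c_n|^2 = 109/2

Parseval equates the L^2 energy of f (normalised by 1/(2π)) with the ℓ^2 sum of its Fourier coefficients: (1/(2π)) ∫_0^{2π} |f|^2 = Σ |c_n|^2.
Compute the left side: (1/(2π)) [∫_0^π 10^2 dx + ∫_π^{2π} 3^2 dx] = (1/(2π)) · (100π + 9π) = (100 + 9)/2 = 109/2.
So Σ_{n ∈ Z} |c_n|^2 = 109/2.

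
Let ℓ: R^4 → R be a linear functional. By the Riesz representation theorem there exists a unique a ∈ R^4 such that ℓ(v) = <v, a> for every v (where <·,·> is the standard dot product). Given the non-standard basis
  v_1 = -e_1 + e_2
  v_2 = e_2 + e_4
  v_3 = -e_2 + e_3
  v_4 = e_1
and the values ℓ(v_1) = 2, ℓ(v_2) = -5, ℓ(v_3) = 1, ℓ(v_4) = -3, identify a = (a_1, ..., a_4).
a = (-3, -1, 0, -4)

Write a = (a_1, ..., a_4) in the standard basis. For each basis vector v_i, ℓ(v_i) = <v_i, a> is a linear equation in the a_j's. Collect the n equations into a matrix system V a = ℓ, where row i of V is v_i (expressed in the standard basis). Since V is invertible (lower-triangular with 1s on the diagonal, up to permutation), solve by back-substitution:
  V =
[[-1, 1, 0, 0],
 [0, 1, 0, 1],
 [0, -1, 1, 0],
 [1, 0, 0, 0]]
  V a = (2, -5, 1, -3)
Solving gives a = (-3, -1, 0, -4).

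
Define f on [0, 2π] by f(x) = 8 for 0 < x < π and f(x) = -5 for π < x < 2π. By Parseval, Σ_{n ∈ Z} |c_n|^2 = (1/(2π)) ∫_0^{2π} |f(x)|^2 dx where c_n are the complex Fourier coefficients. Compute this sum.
Σ |c_n|^2 = 89/2

Parseval equates the L^2 energy of f (normalised by 1/(2π)) with the ℓ^2 sum of its Fourier coefficients: (1/(2π)) ∫_0^{2π} |f|^2 = Σ |c_n|^2.
Compute the left side: (1/(2π)) [∫_0^π 8^2 dx + ∫_π^{2π} (-5)^2 dx] = (1/(2π)) · (64π + 25π) = (64 + 25)/2 = 89/2.
So Σ_{n ∈ Z} |c_n|^2 = 89/2.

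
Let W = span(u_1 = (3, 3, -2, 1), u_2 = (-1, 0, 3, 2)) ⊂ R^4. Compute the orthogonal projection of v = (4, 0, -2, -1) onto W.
proj_W(v) = (183/91, 18/13, -255/91, -72/91)

Set up U = [u_1 | ... | u_2] ∈ R^(4×2). The projector onto W = col(U) is P = U (U^T U)^(-1) U^T.
Compute U^T U =
  [23, -7]
  [-7, 14],
and U^T v = (15, -12).
Solve U^T U · c = U^T v for the coefficients: c = (6/13, -57/91). The projection is proj_W(v) = U c.
Check: (v - proj_W(v)) · u_1 = 0  (should be 0).
Check: (v - proj_W(v)) · u_2 = 0  (should be 0).
Result: proj_W(v) = (183/91, 18/13, -255/91, -72/91).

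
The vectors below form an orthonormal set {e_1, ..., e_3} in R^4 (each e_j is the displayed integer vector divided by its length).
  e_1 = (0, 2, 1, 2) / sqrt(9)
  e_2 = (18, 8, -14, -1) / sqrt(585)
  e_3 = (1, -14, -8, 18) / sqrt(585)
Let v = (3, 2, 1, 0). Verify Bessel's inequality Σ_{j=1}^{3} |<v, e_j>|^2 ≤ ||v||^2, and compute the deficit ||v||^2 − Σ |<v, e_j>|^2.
Σ |<v, e_j>|^2 = 10; ||v||^2 = 14; deficit = 4

Write each e_j = u_j / sqrt(<u_j, u_j>) where u_j is the displayed integer vector. Then <v, e_j> = <v, u_j> / sqrt(<u_j, u_j>), so |<v, e_j>|^2 = <v, u_j>^2 / <u_j, u_j>.
Coefficients: <v, e_1> = 5/sqrt(9), <v, e_2> = 56/sqrt(585), <v, e_3> = -33/sqrt(585).
Square and sum: Σ |<v, e_j>|^2 = 10.
Compute ||v||^2 = v·v = 14.
Deficit = 14 − 10 = 4 ≥ 0, confirming Bessel's inequality. (The deficit equals ||v − Σ <v,e_j> e_j||^2, the squared distance from v to span{e_j}.)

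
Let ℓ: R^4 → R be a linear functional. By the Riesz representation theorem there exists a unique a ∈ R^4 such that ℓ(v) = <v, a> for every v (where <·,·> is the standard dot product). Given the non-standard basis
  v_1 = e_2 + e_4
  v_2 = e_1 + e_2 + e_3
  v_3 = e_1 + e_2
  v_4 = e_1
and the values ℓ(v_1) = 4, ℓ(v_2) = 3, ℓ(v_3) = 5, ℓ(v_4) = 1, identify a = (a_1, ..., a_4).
a = (1, 4, -2, 0)

Write a = (a_1, ..., a_4) in the standard basis. For each basis vector v_i, ℓ(v_i) = <v_i, a> is a linear equation in the a_j's. Collect the n equations into a matrix system V a = ℓ, where row i of V is v_i (expressed in the standard basis). Since V is invertible (lower-triangular with 1s on the diagonal, up to permutation), solve by back-substitution:
  V =
[[0, 1, 0, 1],
 [1, 1, 1, 0],
 [1, 1, 0, 0],
 [1, 0, 0, 0]]
  V a = (4, 3, 5, 1)
Solving gives a = (1, 4, -2, 0).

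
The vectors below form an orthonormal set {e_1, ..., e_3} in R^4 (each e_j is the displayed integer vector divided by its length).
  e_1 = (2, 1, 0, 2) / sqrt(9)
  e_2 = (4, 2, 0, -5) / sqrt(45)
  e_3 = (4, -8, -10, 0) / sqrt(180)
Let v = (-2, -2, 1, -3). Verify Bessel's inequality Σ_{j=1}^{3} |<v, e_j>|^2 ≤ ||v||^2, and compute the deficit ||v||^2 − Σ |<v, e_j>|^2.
Σ |<v, e_j>|^2 = 146/9; ||v||^2 = 18; deficit = 16/9

Write each e_j = u_j / sqrt(<u_j, u_j>) where u_j is the displayed integer vector. Then <v, e_j> = <v, u_j> / sqrt(<u_j, u_j>), so |<v, e_j>|^2 = <v, u_j>^2 / <u_j, u_j>.
Coefficients: <v, e_1> = -12/sqrt(9), <v, e_2> = 3/sqrt(45), <v, e_3> = -2/sqrt(180).
Square and sum: Σ |<v, e_j>|^2 = 146/9.
Compute ||v||^2 = v·v = 18.
Deficit = 18 − 146/9 = 16/9 ≥ 0, confirming Bessel's inequality. (The deficit equals ||v − Σ <v,e_j> e_j||^2, the squared distance from v to span{e_j}.)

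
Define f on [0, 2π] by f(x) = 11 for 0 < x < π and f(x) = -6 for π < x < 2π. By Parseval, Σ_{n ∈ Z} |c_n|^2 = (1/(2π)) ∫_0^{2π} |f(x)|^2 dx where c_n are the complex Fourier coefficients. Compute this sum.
Σ |c_n|^2 = 157/2

Parseval equates the L^2 energy of f (normalised by 1/(2π)) with the ℓ^2 sum of its Fourier coefficients: (1/(2π)) ∫_0^{2π} |f|^2 = Σ |c_n|^2.
Compute the left side: (1/(2π)) [∫_0^π 11^2 dx + ∫_π^{2π} (-6)^2 dx] = (1/(2π)) · (121π + 36π) = (121 + 36)/2 = 157/2.
So Σ_{n ∈ Z} |c_n|^2 = 157/2.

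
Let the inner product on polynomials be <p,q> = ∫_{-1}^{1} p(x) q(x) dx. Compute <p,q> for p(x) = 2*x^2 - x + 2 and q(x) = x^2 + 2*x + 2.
<p,q> = 172/15

Expand the product: p(x)·q(x) = 2*x^4 + 3*x^3 + 4*x^2 + 2*x + 4.
∫_{-1}^{1} of each monomial x^k gives [2/(k+1) if k even, 0 if k odd]. Integrating term-by-term (or equivalently evaluating the antiderivative F(x) = 2*x^5/5 + 3*x^4/4 + 4*x^3/3 + x^2 + 4*x at the endpoints):
  F(1) − F(−1) = 449/60 − (-239/60) = 172/15.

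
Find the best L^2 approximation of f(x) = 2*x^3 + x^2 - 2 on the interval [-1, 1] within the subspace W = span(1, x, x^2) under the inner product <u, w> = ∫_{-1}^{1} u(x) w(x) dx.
g(x) = x^2 + 6*x/5 - 2

The best approximation g ∈ W is the orthogonal projection of f onto W. Writing g = a_0 + a_1 x + a_2 x^2, the coefficients solve the normal equations G · a = b where
  G_{ij} = <φ_i, φ_j> and b_i = <f, φ_i>, with φ_0 = 1, φ_1 = x, φ_2 = x^2.
G =
  [2, 0, 2/3]
  [0, 2/3, 0]
  [2/3, 0, 2/5],
b = (-10/3, 4/5, -14/15).
Solving gives a_0 = -2, a_1 = 6/5, a_2 = 1, so
  g(x) = x^2 + 6*x/5 - 2.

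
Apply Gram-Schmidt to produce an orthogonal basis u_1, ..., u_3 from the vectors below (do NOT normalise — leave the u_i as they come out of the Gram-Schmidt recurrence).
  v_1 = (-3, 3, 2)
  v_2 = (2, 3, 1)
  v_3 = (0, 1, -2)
Orthogonal basis:
  u_1 = (-3, 3, 2)
  u_2 = (59/22, 51/22, 6/11)
  u_3 = (-111/283, 259/283, -555/283)

Apply the Gram-Schmidt recurrence
  u_1 = v_1
  u_i = v_i − Σ_{j<i} ((v_i · u_j) / (u_j · u_j)) · u_j.

Step by step this gives:
  u_1 = (-3, 3, 2)
  u_2 = (59/22, 51/22, 6/11)
  u_3 = (-111/283, 259/283, -555/283)

Orthogonality check:
  u_2 · u_1 = 0 (should be 0)
  u_3 · u_1 = 0 (should be 0)
  u_3 · u_2 = 0 (should be 0)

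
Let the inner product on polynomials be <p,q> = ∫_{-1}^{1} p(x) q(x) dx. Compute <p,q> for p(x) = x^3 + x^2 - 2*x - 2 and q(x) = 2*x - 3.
<p,q> = 122/15

Expand the product: p(x)·q(x) = 2*x^4 - x^3 - 7*x^2 + 2*x + 6.
∫_{-1}^{1} of each monomial x^k gives [2/(k+1) if k even, 0 if k odd]. Integrating term-by-term (or equivalently evaluating the antiderivative F(x) = 2*x^5/5 - x^4/4 - 7*x^3/3 + x^2 + 6*x at the endpoints):
  F(1) − F(−1) = 289/60 − (-199/60) = 122/15.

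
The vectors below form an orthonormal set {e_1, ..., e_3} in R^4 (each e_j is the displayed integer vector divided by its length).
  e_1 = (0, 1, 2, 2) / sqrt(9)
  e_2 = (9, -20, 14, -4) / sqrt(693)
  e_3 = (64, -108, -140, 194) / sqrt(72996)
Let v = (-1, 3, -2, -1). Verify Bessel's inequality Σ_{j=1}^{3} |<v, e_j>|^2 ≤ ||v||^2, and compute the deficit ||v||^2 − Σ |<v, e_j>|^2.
Σ |<v, e_j>|^2 = 3491/237; ||v||^2 = 15; deficit = 64/237

Write each e_j = u_j / sqrt(<u_j, u_j>) where u_j is the displayed integer vector. Then <v, e_j> = <v, u_j> / sqrt(<u_j, u_j>), so |<v, e_j>|^2 = <v, u_j>^2 / <u_j, u_j>.
Coefficients: <v, e_1> = -3/sqrt(9), <v, e_2> = -93/sqrt(693), <v, e_3> = -302/sqrt(72996).
Square and sum: Σ |<v, e_j>|^2 = 3491/237.
Compute ||v||^2 = v·v = 15.
Deficit = 15 − 3491/237 = 64/237 ≥ 0, confirming Bessel's inequality. (The deficit equals ||v − Σ <v,e_j> e_j||^2, the squared distance from v to span{e_j}.)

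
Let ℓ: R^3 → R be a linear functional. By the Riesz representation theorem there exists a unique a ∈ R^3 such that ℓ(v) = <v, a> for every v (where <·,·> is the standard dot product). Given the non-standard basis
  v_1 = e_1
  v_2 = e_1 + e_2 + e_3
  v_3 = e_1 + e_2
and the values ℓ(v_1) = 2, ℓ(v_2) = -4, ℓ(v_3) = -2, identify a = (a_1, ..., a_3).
a = (2, -4, -2)

Write a = (a_1, ..., a_3) in the standard basis. For each basis vector v_i, ℓ(v_i) = <v_i, a> is a linear equation in the a_j's. Collect the n equations into a matrix system V a = ℓ, where row i of V is v_i (expressed in the standard basis). Since V is invertible (lower-triangular with 1s on the diagonal, up to permutation), solve by back-substitution:
  V =
[[1, 0, 0],
 [1, 1, 1],
 [1, 1, 0]]
  V a = (2, -4, -2)
Solving gives a = (2, -4, -2).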